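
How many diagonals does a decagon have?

The number of diagonals in an n-gon is n(n - 3)/2.
For n = 10: 10(10 - 3)/2 = 10 × 7 / 2 = 35.

35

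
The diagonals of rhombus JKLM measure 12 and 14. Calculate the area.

Area = (12 * 14) / 2 = 168 / 2 = 84

84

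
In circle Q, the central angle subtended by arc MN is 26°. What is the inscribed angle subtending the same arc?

By the inscribed angle theorem, the inscribed angle is half the central angle.
Inscribed angle = 26° / 2 = 13°

13°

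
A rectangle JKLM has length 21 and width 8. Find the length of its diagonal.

d = sqrt(21^2 + 8^2) = sqrt(505)

sqrt(505)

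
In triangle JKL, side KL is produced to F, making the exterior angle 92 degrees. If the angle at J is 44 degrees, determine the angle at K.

By the exterior angle theorem: exterior angle = sum of remote interior angles.
92 = 44 + angle K
angle K = 92 - 44 = 48 degrees

48 degrees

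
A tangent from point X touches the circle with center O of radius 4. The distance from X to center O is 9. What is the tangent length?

Let T be the point of tangency. Then OT ⊥ XT (radius ⊥ tangent).
In right triangle OTX: OX² = OT² + XT²
9² = 4² + XT²
XT² = 65, XT = sqrt(65)

sqrt(65)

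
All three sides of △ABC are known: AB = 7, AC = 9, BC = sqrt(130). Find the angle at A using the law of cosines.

When all three sides of a triangle are known, the law of cosines can be rearranged to find any angle.
cos(C) = (a² + b² - c²) / (2ab) gives cos(A) = 0.
Taking the inverse cosine: A = 90°.

90°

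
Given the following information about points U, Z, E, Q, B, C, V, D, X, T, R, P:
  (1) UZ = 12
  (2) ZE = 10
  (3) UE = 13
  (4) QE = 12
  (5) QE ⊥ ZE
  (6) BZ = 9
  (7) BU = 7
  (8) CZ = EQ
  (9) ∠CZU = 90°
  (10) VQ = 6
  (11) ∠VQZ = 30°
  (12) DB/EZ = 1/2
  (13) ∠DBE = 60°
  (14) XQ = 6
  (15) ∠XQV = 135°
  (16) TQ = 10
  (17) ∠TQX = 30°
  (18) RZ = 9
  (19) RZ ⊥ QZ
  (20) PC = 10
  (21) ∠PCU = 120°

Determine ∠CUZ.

From the given relations: CZ = EQ = 12.
Step 1: By the law of cosines on triangle UZC: UC² = 12² + 12² − 2·12·12·cos(90°) = 288, so UC = 12·√2.
Step 2: By the inverse law of cosines on triangle CUZ: cos(∠CUZ) = ((12·√2)² + 12² − 12²) / (2·12·√2·12) = 288/407.29 = 0.7071, so ∠CUZ = 45°.

Therefore, the measure of angle ∠CUZ = 45°.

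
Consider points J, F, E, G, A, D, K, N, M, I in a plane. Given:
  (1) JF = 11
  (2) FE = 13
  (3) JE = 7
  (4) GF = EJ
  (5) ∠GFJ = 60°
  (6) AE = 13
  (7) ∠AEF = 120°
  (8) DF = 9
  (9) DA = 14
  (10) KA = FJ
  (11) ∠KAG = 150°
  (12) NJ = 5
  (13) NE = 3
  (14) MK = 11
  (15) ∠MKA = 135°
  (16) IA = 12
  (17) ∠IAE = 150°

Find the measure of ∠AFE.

Step 1: By the law of cosines on triangle FEA: FA² = 13² + 13² − 2·13·13·cos(120°) = 507, so FA = 13·√3.
Step 2: By the inverse law of cosines on triangle AFE: cos(∠AFE) = ((13·√3)² + 13² − 13²) / (2·13·√3·13) = 507/585.43 = 0.866, so ∠AFE = 30°.

Therefore, the measure of angle ∠AFE = 30°.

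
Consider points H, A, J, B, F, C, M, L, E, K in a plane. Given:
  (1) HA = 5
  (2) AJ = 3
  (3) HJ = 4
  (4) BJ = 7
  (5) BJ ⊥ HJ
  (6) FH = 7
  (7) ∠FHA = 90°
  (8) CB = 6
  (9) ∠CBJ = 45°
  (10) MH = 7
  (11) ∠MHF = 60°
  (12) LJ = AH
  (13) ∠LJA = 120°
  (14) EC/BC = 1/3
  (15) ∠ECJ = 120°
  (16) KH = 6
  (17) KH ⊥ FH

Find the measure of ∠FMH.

Step 1: By the law of cosines on triangle MHF: MF² = 7² + 7² − 2·7·7·cos(60°) = 49, so MF = 7.
Step 2: By the inverse law of cosines on triangle FMH: cos(∠FMH) = (7² + 7² − 7²) / (2·7·7) = 49/98 = 0.5, so ∠FMH = 60°.

Therefore, the measure of angle ∠FMH = 60°.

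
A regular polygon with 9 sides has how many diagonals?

The number of diagonals in an n-gon is n(n - 3)/2.
For n = 9: 9(9 - 3)/2 = 9 × 6 / 2 = 27.

27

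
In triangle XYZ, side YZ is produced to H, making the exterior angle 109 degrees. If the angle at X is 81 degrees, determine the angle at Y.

angle Y = 109 - 81 = 28 degrees (exterior angle theorem).

28 degrees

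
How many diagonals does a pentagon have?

The number of diagonals in an n-gon is n(n - 3)/2.
For n = 5: 5(5 - 3)/2 = 5 × 2 / 2 = 5.

5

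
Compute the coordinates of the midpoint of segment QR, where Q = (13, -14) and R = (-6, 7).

M = ((x₁ + x₂)/2, (y₁ + y₂)/2)
= ((13 + -6)/2, (-14 + 7)/2)
= (7/2, -7/2) = (7/2, -7/2)

(7/2, -7/2)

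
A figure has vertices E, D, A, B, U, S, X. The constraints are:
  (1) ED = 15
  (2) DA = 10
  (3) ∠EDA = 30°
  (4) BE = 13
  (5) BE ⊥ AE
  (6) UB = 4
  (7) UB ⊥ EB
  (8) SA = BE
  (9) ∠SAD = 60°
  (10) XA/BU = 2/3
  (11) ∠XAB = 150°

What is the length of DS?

From the given relations: SA = BE = 13.
Step 1: By the law of cosines on triangle DAS: DS² = 10² + 13² − 2·10·13·cos(60°) = 139, so DS = √139.

Therefore, the length of DS = √139.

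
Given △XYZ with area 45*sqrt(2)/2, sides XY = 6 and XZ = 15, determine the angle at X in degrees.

From the SAS area formula Area = (1/2)ab sin(C), rearranging gives sin(C) = 2*Area/(ab).
sin(C) = 2 * 45*sqrt(2)/2 / (90) = sqrt(2)/2.
Therefore C = arcsin(sqrt(2)/2) = 45°.
Since sin(180° - C) = sin(C), the obtuse angle 135° gives the same area, so C = 45° or C = 135°.

45° or 135°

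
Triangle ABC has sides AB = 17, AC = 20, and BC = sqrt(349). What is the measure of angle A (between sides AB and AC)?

When all three sides of a triangle are known, the law of cosines can be rearranged to find any angle.
cos(C) = (a² + b² - c²) / (2ab) gives cos(A) = 1/2.
Taking the inverse cosine: A = 60°.

60°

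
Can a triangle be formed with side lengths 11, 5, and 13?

Sort the sides: 5, 11, 13.
It suffices to check that the sum of the two smallest exceeds the largest:
5 + 11 = 16 > 13. ✓
Yes, a valid triangle can be formed.

Yes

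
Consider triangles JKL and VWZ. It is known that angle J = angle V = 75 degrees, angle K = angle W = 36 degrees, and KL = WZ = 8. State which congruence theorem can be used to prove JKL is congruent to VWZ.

The given information provides:
angle J = angle V = 75 degrees, angle K = angle W = 36 degrees, and KL = WZ = 8
This matches the AAS congruence theorem.
Two pairs of corresponding angles and a non-included side are equal (Angle-Angle-Side).

AAS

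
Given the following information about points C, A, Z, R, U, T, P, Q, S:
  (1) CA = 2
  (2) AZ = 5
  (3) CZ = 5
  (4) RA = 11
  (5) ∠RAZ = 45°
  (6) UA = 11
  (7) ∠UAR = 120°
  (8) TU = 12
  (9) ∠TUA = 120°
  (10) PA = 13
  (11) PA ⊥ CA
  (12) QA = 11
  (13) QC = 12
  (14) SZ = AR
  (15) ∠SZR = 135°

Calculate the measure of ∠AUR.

Step 1: By the law of cosines on triangle UAR: UR² = 11² + 11² − 2·11·11·cos(120°) = 363, so UR = 11·√3.
Step 2: By the inverse law of cosines on triangle AUR: cos(∠AUR) = (11² + (11·√3)² − 11²) / (2·11·11·√3) = 363/419.16 = 0.866, so ∠AUR = 30°.

Therefore, the measure of angle ∠AUR = 30°.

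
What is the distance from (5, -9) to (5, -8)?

The horizontal distance is |5 - 5| = 0 and the vertical distance is |-8 - -9| = 1.
By the Pythagorean theorem, d = sqrt(0^2 + 1^2) = sqrt(1) = 1.

1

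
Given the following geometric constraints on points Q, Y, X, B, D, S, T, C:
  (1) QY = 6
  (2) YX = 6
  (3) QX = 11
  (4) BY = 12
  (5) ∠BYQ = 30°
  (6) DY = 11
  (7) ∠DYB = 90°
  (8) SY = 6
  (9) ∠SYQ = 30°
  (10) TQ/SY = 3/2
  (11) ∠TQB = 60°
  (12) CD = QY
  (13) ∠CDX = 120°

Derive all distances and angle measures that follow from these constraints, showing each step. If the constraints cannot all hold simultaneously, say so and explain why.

The constraints are consistent.

From the given relations:
  TQ = 3/2·SY = 3/2·6 = 9
  CD = QY = 6

Step 1: From QY = 6, YB = 12, and ∠QYB = 30°, by the law of cosines:
  QB² = QY² + YB² - 2·QY·YB·cos(30°) = 36 + 144 - 124.7 = 55.29
  QB ≈ 7.44

Step 2: From QY = 6, YS = 6, and ∠QYS = 30°, by the law of cosines:
  QS² = QY² + YS² - 2·QY·YS·cos(30°) = 36 + 36 - 62.35 = 9.646
  QS ≈ 3.11

Step 3: From BY = 12, YD = 11, and ∠BYD = 90°, by the law of cosines:
  BD² = BY² + YD² - 2·BY·YD·cos(90°) = 144 + 121 - 0 = 265
  BD ≈ 16.28

Step 4: From QX = 11, QY = 6, XY = 6, by the inverse law of cosines:
  cos(∠XQY) = (QX² + QY² - XY²) / (2·QX·QY)
  ∠XQY = 23.56°

Step 5: From YQ = 6, YX = 6, QX = 11, by the inverse law of cosines:
  cos(∠QYX) = (YQ² + YX² - QX²) / (2·YQ·YX)
  ∠QYX = 132.89°

Step 6: From XQ = 11, XY = 6, QY = 6, by the inverse law of cosines:
  cos(∠QXY) = (XQ² + XY² - QY²) / (2·XQ·XY)
  ∠QXY = 23.56°

Step 7: From BQ = 7.44, QT = 9, and ∠BQT = 60°, by the law of cosines:
  BT² = BQ² + QT² - 2·BQ·QT·cos(60°) = 55.29 + 81 - 66.92 = 69.37
  BT ≈ 8.33

Step 8: From QB = 7.44, QY = 6, BY = 12, by the inverse law of cosines:
  cos(∠BQY) = (QB² + QY² - BY²) / (2·QB·QY)
  ∠BQY = 126.21°

Step 9: From QS = 3.11, QY = 6, SY = 6, by the inverse law of cosines:
  cos(∠SQY) = (QS² + QY² - SY²) / (2·QS·QY)
  ∠SQY = 75°

Step 10: From BD = 16.28, BY = 12, DY = 11, by the inverse law of cosines:
  cos(∠DBY) = (BD² + BY² - DY²) / (2·BD·BY)
  ∠DBY = 42.51°

Step 11: From BQ = 7.44, BY = 12, QY = 6, by the inverse law of cosines:
  cos(∠QBY) = (BQ² + BY² - QY²) / (2·BQ·BY)
  ∠QBY = 23.79°

Step 12: From DB = 16.28, DY = 11, BY = 12, by the inverse law of cosines:
  cos(∠BDY) = (DB² + DY² - BY²) / (2·DB·DY)
  ∠BDY = 47.49°

Step 13: From SQ = 3.11, SY = 6, QY = 6, by the inverse law of cosines:
  cos(∠QSY) = (SQ² + SY² - QY²) / (2·SQ·SY)
  ∠QSY = 75°

Step 14: From BQ = 7.44, BT = 8.33, QT = 9, by the inverse law of cosines:
  cos(∠QBT) = (BQ² + BT² - QT²) / (2·BQ·BT)
  ∠QBT = 69.36°

Step 15: From TB = 8.33, TQ = 9, BQ = 7.44, by the inverse law of cosines:
  cos(∠BTQ) = (TB² + TQ² - BQ²) / (2·TB·TQ)
  ∠BTQ = 50.64°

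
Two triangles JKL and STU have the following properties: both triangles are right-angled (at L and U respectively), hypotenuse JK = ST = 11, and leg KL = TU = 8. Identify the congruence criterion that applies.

The given information matches HL: The hypotenuse and one leg of two right triangles are equal (Hypotenuse-Leg).

HL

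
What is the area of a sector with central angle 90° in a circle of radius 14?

Sector area = π(14²)(1/4) = 49*pi

49*pi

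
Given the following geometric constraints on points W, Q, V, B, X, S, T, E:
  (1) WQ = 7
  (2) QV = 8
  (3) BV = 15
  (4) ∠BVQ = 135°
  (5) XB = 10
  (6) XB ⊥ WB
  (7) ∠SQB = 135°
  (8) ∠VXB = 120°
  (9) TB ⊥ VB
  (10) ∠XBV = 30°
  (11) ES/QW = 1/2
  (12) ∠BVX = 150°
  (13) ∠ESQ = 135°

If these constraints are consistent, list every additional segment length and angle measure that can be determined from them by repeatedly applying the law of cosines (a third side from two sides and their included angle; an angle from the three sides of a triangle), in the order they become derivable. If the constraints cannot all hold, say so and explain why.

These constraints are not satisfiable: (8), (10) and (12) are the three interior angles of triangle VXB, which must sum to 180°, but 120° + 30° + 150° = 300°. No planar figure meets all of them, so nothing further can be derived.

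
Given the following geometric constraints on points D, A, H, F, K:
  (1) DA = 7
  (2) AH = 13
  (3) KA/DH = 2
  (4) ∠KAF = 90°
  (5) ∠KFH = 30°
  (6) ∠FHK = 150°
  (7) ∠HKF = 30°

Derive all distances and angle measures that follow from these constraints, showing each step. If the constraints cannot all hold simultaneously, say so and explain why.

These constraints are not satisfiable: (5), (6) and (7) are the three interior angles of triangle KFH, which must sum to 180°, but 30° + 150° + 30° = 210°. No planar figure meets all of them, so nothing further can be derived.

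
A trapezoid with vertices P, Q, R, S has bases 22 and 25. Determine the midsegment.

The midsegment of a trapezoid = (base1 + base2) / 2
midsegment = (22 + 25) / 2
midsegment = 47 / 2
midsegment = 47/2

47/2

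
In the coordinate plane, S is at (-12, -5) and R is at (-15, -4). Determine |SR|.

d = sqrt((-3)^2 + (1)^2) = sqrt(10)

sqrt(10)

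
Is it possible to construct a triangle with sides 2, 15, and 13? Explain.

No.
The triangle inequality is violated: 2 + 13 = 15 ≤ 15.
These lengths cannot form a triangle.

No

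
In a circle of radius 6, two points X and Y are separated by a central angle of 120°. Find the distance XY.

Chord = 2(6) sin(60°) = 6*sqrt(3)

6*sqrt(3)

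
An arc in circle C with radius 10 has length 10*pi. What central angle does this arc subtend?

θ = 360 × 10*pi / (2π × 10) = 180° (rearranging arc length formula).

180°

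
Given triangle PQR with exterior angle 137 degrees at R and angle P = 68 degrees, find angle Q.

The exterior angle theorem states that an exterior angle equals the sum of the two non-adjacent interior angles.
So 137 = 68 + angle Q, which gives angle Q = 137 - 68 = 69 degrees.

69 degrees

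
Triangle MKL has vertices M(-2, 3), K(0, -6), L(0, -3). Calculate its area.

Shoelace: Area = (1/2)|-2(-6--3) + 0(-3-3) + 0(3--6)| = (1/2)(6) = 3

3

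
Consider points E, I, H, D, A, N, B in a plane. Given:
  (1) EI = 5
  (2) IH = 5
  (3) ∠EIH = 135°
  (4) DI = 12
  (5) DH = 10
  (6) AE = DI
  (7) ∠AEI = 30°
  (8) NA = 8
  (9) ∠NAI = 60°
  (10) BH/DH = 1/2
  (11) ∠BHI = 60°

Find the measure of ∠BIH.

From the given relations: BH = 1/2·DH = 1/2·10 = 5.
Step 1: By the law of cosines on triangle IHB: IB² = 5² + 5² − 2·5·5·cos(60°) = 25, so IB = 5.
Step 2: By the inverse law of cosines on triangle BIH: cos(∠BIH) = (5² + 5² − 5²) / (2·5·5) = 25/50 = 0.5, so ∠BIH = 60°.

Therefore, the measure of angle ∠BIH = 60°.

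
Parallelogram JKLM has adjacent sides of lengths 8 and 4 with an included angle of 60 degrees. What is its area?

The area of a parallelogram equals the product of two adjacent sides times the sine of the included angle.
This is because the height equals 4 * sin(60°) = 2*sqrt(3).
Area = 8 * 2*sqrt(3) = 16*sqrt(3)

16*sqrt(3)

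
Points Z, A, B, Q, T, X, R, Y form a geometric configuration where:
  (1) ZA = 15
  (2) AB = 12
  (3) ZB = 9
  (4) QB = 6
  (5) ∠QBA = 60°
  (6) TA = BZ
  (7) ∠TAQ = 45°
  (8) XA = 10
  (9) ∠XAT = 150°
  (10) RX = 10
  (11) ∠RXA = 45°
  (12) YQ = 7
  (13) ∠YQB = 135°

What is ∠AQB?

Step 1: By the law of cosines on triangle QBA: QA² = 6² + 12² − 2·6·12·cos(60°) = 108, so QA = 6·√3.
Step 2: By the inverse law of cosines on triangle AQB: cos(∠AQB) = ((6·√3)² + 6² − 12²) / (2·6·√3·6) = 0/124.71 = 0, so ∠AQB = 90°.

Therefore, the measure of angle ∠AQB = 90°.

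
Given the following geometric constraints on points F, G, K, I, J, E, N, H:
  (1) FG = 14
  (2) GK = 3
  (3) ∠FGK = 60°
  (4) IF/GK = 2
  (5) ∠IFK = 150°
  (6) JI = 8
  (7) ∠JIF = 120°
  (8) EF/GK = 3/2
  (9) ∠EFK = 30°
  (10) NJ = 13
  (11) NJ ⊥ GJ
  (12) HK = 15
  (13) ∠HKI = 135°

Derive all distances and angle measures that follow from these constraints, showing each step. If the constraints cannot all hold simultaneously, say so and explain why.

The constraints are consistent.

From the given relations:
  IF = 2·GK = 2·3 = 6
  EF = 3/2·GK = 3/2·3 ≈ 4.5

Step 1: From FG = 14, GK = 3, and ∠FGK = 60°, by the law of cosines:
  FK² = FG² + GK² - 2·FG·GK·cos(60°) = 196 + 9 - 42 = 163
  FK = √163

Step 2: From FI = 6, IJ = 8, and ∠FIJ = 120°, by the law of cosines:
  FJ² = FI² + IJ² - 2·FI·IJ·cos(120°) = 36 + 64 + 48 = 148
  FJ = 2·√37

Step 3: From KF = √163, FI = 6, and ∠KFI = 150°, by the law of cosines:
  KI² = KF² + FI² - 2·KF·FI·cos(150°) = 163 + 36 + 132.7 = 331.7
  KI ≈ 18.21

Step 4: From KF = √163, FE = 4.5, and ∠KFE = 30°, by the law of cosines:
  KE² = KF² + FE² - 2·KF·FE·cos(30°) = 163 + 20.25 - 99.51 = 83.74
  KE ≈ 9.15

Step 5: From FG = 14, FK = √163, GK = 3, by the inverse law of cosines:
  cos(∠GFK) = (FG² + FK² - GK²) / (2·FG·FK)
  ∠GFK = 11.74°

Step 6: From FI = 6, FJ = 2·√37, IJ = 8, by the inverse law of cosines:
  cos(∠IFJ) = (FI² + FJ² - IJ²) / (2·FI·FJ)
  ∠IFJ = 34.72°

Step 7: From KF = √163, KG = 3, FG = 14, by the inverse law of cosines:
  cos(∠FKG) = (KF² + KG² - FG²) / (2·KF·KG)
  ∠FKG = 108.26°

Step 8: From JF = 2·√37, JI = 8, FI = 6, by the inverse law of cosines:
  cos(∠FJI) = (JF² + JI² - FI²) / (2·JF·JI)
  ∠FJI = 25.28°

Step 9: From IK = 18.21, KH = 15, and ∠IKH = 135°, by the law of cosines:
  IH² = IK² + KH² - 2·IK·KH·cos(135°) = 331.7 + 225 + 386.3 = 943
  IH ≈ 30.71

Step 10: From KE = 9.15, KF = √163, EF = 4.5, by the inverse law of cosines:
  cos(∠EKF) = (KE² + KF² - EF²) / (2·KE·KF)
  ∠EKF = 14.23°

Step 11: From KF = √163, KI = 18.21, FI = 6, by the inverse law of cosines:
  cos(∠FKI) = (KF² + KI² - FI²) / (2·KF·KI)
  ∠FKI = 9.48°

Step 12: From IF = 6, IK = 18.21, FK = √163, by the inverse law of cosines:
  cos(∠FIK) = (IF² + IK² - FK²) / (2·IF·IK)
  ∠FIK = 20.52°

Step 13: From EF = 4.5, EK = 9.15, FK = √163, by the inverse law of cosines:
  cos(∠FEK) = (EF² + EK² - FK²) / (2·EF·EK)
  ∠FEK = 135.77°

Step 14: From IH = 30.71, IK = 18.21, HK = 15, by the inverse law of cosines:
  cos(∠HIK) = (IH² + IK² - HK²) / (2·IH·IK)
  ∠HIK = 20.21°

Step 15: From HI = 30.71, HK = 15, IK = 18.21, by the inverse law of cosines:
  cos(∠IHK) = (HI² + HK² - IK²) / (2·HI·HK)
  ∠IHK = 24.79°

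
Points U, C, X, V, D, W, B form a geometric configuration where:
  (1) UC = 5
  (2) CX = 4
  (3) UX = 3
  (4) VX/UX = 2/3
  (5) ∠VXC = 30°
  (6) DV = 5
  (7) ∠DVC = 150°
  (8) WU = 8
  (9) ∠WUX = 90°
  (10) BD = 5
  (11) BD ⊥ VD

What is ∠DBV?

Step 1: By the law of cosines on triangle BDV: BV² = 5² + 5² − 2·5·5·cos(90°) = 50, so BV = 5·√2.
Step 2: By the inverse law of cosines on triangle DBV: cos(∠DBV) = (5² + (5·√2)² − 5²) / (2·5·5·√2) = 50/70.71 = 0.7071, so ∠DBV = 45°.

Therefore, the measure of angle ∠DBV = 45°.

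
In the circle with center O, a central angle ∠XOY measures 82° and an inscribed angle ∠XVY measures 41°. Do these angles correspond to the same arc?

By the inscribed angle theorem, if both angles subtend the same arc, the inscribed angle must be half the central angle.
Half of 82° = 41°, which equals the given inscribed angle of 41°.
Therefore, yes, they correspond to the same arc.

Yes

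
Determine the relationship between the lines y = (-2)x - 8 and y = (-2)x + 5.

Slope of line 1: m1 = -2
Slope of line 2: m2 = -2
Since m1 = m2 = -2, the lines are parallel.

Parallel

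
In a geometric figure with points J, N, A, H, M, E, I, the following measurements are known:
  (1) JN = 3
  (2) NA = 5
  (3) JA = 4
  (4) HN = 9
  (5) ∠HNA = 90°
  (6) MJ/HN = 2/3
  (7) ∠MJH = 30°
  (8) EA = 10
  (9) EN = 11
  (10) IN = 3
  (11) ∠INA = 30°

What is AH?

Step 1: By the law of cosines on triangle ANH: AH² = 5² + 9² − 2·5·9·cos(90°) = 106, so AH = √106.

Therefore, the length of AH = √106.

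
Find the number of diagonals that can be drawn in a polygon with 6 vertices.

Each of the 6 vertices connects to 3 non-adjacent vertices via diagonals.
Total connections = 6 × 3 = 18, but each diagonal is counted twice.
Number of diagonals = 18 / 2 = 9.

9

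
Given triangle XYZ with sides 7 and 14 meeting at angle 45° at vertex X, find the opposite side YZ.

Law of cosines: YZ^2 = 7^2 + 14^2 - 2(7)(14)cos(45°) = 245 - 98*sqrt(2), so YZ = 7*sqrt(5 - 2*sqrt(2)).

7*sqrt(5 - 2*sqrt(2))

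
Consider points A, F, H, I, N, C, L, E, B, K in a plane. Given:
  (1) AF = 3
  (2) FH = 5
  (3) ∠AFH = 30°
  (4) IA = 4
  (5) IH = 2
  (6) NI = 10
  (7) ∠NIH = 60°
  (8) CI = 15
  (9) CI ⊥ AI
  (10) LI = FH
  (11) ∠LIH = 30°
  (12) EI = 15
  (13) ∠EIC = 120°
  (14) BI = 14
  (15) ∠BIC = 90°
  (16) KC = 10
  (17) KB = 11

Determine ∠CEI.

Step 1: By the law of cosines on triangle EIC: EC² = 15² + 15² − 2·15·15·cos(120°) = 675, so EC = 15·√3.
Step 2: By the inverse law of cosines on triangle CEI: cos(∠CEI) = ((15·√3)² + 15² − 15²) / (2·15·√3·15) = 675/779.42 = 0.866, so ∠CEI = 30°.

Therefore, the measure of angle ∠CEI = 30°.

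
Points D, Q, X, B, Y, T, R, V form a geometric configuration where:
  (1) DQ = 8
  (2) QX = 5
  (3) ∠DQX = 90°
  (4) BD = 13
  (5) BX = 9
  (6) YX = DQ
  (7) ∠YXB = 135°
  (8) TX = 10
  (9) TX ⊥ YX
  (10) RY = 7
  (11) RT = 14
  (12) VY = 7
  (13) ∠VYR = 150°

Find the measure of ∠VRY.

Step 1: By the law of cosines on triangle RYV: RV² = 7² + 7² − 2·7·7·cos(150°) = 182.87, so RV ≈ 13.52.
Step 2: By the inverse law of cosines on triangle VRY: cos(∠VRY) = (13.52² + 7² − 7²) / (2·13.52·7) = 182.87/189.32 = 0.9659, so ∠VRY = 15°.

Therefore, the measure of angle ∠VRY = 15°.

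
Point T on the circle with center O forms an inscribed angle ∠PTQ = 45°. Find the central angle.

Central angle = 2 × 45° = 90° (inscribed angle theorem).

90°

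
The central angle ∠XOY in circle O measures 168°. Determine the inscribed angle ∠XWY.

An inscribed angle intercepts an arc from a point on the circle, while the central angle intercepts the same arc from the center.
The inscribed angle is always half the central angle: 168° / 2 = 84°.

84°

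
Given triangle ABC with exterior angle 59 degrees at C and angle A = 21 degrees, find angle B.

By the exterior angle theorem: exterior angle = sum of remote interior angles.
59 = 21 + angle B
angle B = 59 - 21 = 38 degrees

38 degrees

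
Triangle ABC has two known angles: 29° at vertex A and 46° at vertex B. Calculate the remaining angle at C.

By the triangle angle sum property, the three interior angles of any triangle add up to 180°.
We know angle A = 29° and angle B = 46°, so their sum is 75°.
Therefore angle C = 180° - 75° = 105°.

105 degrees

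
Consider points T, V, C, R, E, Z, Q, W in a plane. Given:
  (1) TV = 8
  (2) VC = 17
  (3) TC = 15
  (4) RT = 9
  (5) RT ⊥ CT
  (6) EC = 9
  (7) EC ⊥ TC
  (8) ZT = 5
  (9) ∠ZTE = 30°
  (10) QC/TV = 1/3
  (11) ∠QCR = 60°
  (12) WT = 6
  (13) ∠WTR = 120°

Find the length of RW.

Step 1: By the law of cosines on triangle RTW: RW² = 9² + 6² − 2·9·6·cos(120°) = 171, so RW = 3·√19.

Therefore, the length of RW = 3·√19.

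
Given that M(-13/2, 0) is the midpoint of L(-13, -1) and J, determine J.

Using the midpoint formula: M = ((x1 + x2)/2, (y1 + y2)/2)
We know M = (-13/2, 0) and L = (-13, -1)
For x: -13/2 = (-13 + x2)/2, so x2 = 2*-13/2 - -13 = 0
For y: 0 = (-1 + y2)/2, so y2 = 2*0 - -1 = 1
J = (0, 1)

(0, 1)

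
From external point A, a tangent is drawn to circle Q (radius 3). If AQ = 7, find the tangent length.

The tangent, radius, and line from the external point to the center form a right triangle.
The right angle is where the tangent meets the radius.
By the Pythagorean theorem: tangent² + 3² = 7²
tangent² = 49 - 9 = 40
tangent = 2*sqrt(10)

2*sqrt(10)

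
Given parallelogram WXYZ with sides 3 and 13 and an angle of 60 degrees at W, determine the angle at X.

Consecutive angles are supplementary: angle X = 180 - 60 = 120 degrees.

120 degrees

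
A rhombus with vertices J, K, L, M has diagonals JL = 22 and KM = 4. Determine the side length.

Half-diagonals are 11 and 2. side = sqrt(11^2 + 2^2) = sqrt(125) = 5*sqrt(5)

5*sqrt(5)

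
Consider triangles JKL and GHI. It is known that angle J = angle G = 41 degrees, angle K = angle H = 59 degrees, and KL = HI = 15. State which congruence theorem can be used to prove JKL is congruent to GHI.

The given information matches AAS: Two pairs of corresponding angles and a non-included side are equal (Angle-Angle-Side).

AAS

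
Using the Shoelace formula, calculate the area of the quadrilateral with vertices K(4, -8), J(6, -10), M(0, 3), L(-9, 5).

The Shoelace formula works by pairing each vertex with the next (cycling back to the first).
For each pair, compute x_i*y_(i+1) - x_(i+1)*y_i:
  (4*-10 - 6*-8) = 8
  (6*3 - 0*-10) = 18
  (0*5 - -9*3) = 27
  (-9*-8 - 4*5) = 52
Taking half the absolute value of the total: Area = (1/2)(105) = 105/2.

105/2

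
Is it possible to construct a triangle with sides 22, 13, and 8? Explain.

Check the triangle inequality: 13 + 8 = 21 ≤ 22.
Since the sum of two sides does not exceed the third, no triangle can be formed.

No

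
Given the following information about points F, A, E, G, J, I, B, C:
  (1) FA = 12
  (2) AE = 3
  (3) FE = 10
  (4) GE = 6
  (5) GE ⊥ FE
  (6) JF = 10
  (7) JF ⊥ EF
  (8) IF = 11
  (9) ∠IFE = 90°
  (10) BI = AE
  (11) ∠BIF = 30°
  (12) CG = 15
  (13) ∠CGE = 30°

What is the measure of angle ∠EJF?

Step 1: By the law of cosines on triangle JFE: JE² = 10² + 10² − 2·10·10·cos(90°) = 200, so JE = 10·√2.
Step 2: By the inverse law of cosines on triangle EJF: cos(∠EJF) = ((10·√2)² + 10² − 10²) / (2·10·√2·10) = 200/282.84 = 0.7071, so ∠EJF = 45°.

Therefore, the measure of angle ∠EJF = 45°.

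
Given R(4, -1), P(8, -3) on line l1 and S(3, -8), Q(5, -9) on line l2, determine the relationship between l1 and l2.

Slope of line 1: m1 = (-3 - -1)/(8 - 4) = -2/4 = -1/2
Slope of line 2: m2 = (-9 - -8)/(5 - 3) = -1/2 = -1/2
Since m1 = m2 = -1/2, the lines are parallel.

Parallel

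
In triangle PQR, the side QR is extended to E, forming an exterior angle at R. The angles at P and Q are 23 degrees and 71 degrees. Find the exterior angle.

Exterior angle = 23 + 71 = 94 degrees (exterior angle theorem).

94 degrees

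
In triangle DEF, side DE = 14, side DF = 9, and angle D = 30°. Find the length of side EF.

Law of cosines: EF^2 = 14^2 + 9^2 - 2(14)(9)cos(30°) = 277 - 126*sqrt(3), so EF = sqrt(277 - 126*sqrt(3)).

sqrt(277 - 126*sqrt(3))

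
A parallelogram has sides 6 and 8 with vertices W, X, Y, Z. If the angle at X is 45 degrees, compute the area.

The area of a parallelogram equals the product of two adjacent sides times the sine of the included angle.
This is because the height equals 8 * sin(45°) = 4*sqrt(2).
Area = 6 * 4*sqrt(2) = 24*sqrt(2)

24*sqrt(2)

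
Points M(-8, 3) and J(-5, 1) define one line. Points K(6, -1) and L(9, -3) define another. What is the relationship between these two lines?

Slope of line 1: m1 = (1 - 3)/(-5 - -8) = -2/3 = -2/3
Slope of line 2: m2 = (-3 - -1)/(9 - 6) = -2/3 = -2/3
Two lines are parallel if and only if they have equal slopes (or both are vertical).
Here m1 = m2 = -2/3, confirming the lines are parallel.

Parallel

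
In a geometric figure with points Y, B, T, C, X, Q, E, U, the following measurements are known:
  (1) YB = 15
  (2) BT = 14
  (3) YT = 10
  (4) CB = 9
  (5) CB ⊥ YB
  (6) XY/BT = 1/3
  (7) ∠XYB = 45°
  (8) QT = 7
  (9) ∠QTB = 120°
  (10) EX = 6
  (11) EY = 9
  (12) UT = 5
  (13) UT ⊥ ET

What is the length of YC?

Step 1: By the law of cosines on triangle YBC: YC² = 15² + 9² − 2·15·9·cos(90°) = 306, so YC = 3·√34.

Therefore, the length of YC = 3·√34.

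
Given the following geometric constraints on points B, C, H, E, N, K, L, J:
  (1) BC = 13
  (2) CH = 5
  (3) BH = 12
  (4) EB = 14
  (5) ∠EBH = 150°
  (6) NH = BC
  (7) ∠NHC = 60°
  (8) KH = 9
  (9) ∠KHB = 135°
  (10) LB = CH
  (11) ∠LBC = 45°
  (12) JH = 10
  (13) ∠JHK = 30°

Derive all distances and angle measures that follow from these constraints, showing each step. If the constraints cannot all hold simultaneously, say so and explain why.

The constraints are consistent.

From the given relations:
  NH = BC = 13
  LB = CH = 5

Step 1: From BH = 12, HK = 9, and ∠BHK = 135°, by the law of cosines:
  BK² = BH² + HK² - 2·BH·HK·cos(135°) = 144 + 81 + 152.7 = 377.7
  BK ≈ 19.44

Step 2: From CH = 5, HN = 13, and ∠CHN = 60°, by the law of cosines:
  CN² = CH² + HN² - 2·CH·HN·cos(60°) = 25 + 169 - 65 = 129
  CN = √129

Step 3: From CB = 13, BL = 5, and ∠CBL = 45°, by the law of cosines:
  CL² = CB² + BL² - 2·CB·BL·cos(45°) = 169 + 25 - 91.92 = 102.1
  CL ≈ 10.1

Step 4: From HB = 12, BE = 14, and ∠HBE = 150°, by the law of cosines:
  HE² = HB² + BE² - 2·HB·BE·cos(150°) = 144 + 196 + 291 = 631
  HE ≈ 25.12

Step 5: From KH = 9, HJ = 10, and ∠KHJ = 30°, by the law of cosines:
  KJ² = KH² + HJ² - 2·KH·HJ·cos(30°) = 81 + 100 - 155.9 = 25.12
  KJ ≈ 5.01

Step 6: From BC = 13, BH = 12, CH = 5, by the inverse law of cosines:
  cos(∠CBH) = (BC² + BH² - CH²) / (2·BC·BH)
  ∠CBH = 22.62°

Step 7: From CB = 13, CH = 5, BH = 12, by the inverse law of cosines:
  cos(∠BCH) = (CB² + CH² - BH²) / (2·CB·CH)
  ∠BCH = 67.38°

Step 8: From HB = 12, HC = 5, BC = 13, by the inverse law of cosines:
  cos(∠BHC) = (HB² + HC² - BC²) / (2·HB·HC)
  ∠BHC = 90°

Step 9: From BH = 12, BK = 19.44, HK = 9, by the inverse law of cosines:
  cos(∠HBK) = (BH² + BK² - HK²) / (2·BH·BK)
  ∠HBK = 19.11°

Step 10: From CB = 13, CL = 10.1, BL = 5, by the inverse law of cosines:
  cos(∠BCL) = (CB² + CL² - BL²) / (2·CB·CL)
  ∠BCL = 20.48°

Step 11: From CH = 5, CN = √129, HN = 13, by the inverse law of cosines:
  cos(∠HCN) = (CH² + CN² - HN²) / (2·CH·CN)
  ∠HCN = 97.59°

Step 12: From HB = 12, HE = 25.12, BE = 14, by the inverse law of cosines:
  cos(∠BHE) = (HB² + HE² - BE²) / (2·HB·HE)
  ∠BHE = 16.18°

Step 13: From EB = 14, EH = 25.12, BH = 12, by the inverse law of cosines:
  cos(∠BEH) = (EB² + EH² - BH²) / (2·EB·EH)
  ∠BEH = 13.82°

Step 14: From NC = √129, NH = 13, CH = 5, by the inverse law of cosines:
  cos(∠CNH) = (NC² + NH² - CH²) / (2·NC·NH)
  ∠CNH = 22.41°

Step 15: From KB = 19.44, KH = 9, BH = 12, by the inverse law of cosines:
  cos(∠BKH) = (KB² + KH² - BH²) / (2·KB·KH)
  ∠BKH = 25.89°

Step 16: From KH = 9, KJ = 5.01, HJ = 10, by the inverse law of cosines:
  cos(∠HKJ) = (KH² + KJ² - HJ²) / (2·KH·KJ)
  ∠HKJ = 86.11°

Step 17: From LB = 5, LC = 10.1, BC = 13, by the inverse law of cosines:
  cos(∠BLC) = (LB² + LC² - BC²) / (2·LB·LC)
  ∠BLC = 114.52°

Step 18: From JH = 10, JK = 5.01, HK = 9, by the inverse law of cosines:
  cos(∠HJK) = (JH² + JK² - HK²) / (2·JH·JK)
  ∠HJK = 63.89°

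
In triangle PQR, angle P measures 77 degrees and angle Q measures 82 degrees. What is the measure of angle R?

angle R = 180 - 77 - 82 = 21 degrees.

21 degrees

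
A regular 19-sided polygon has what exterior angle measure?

Each exterior angle of a regular n-gon is 360 / n.
For n = 19: 360 / 19 = 360/19 degrees.

360/19 degrees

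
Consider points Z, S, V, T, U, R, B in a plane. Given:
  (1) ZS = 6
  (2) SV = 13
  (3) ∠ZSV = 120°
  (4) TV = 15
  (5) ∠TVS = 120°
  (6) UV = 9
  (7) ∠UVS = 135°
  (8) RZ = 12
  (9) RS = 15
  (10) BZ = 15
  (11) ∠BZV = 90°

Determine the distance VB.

Step 1: By the law of cosines on triangle ZSV: ZV² = 6² + 13² − 2·6·13·cos(120°) = 283, so ZV ≈ 16.82.
Step 2: By the law of cosines on triangle VZB: VB² = 16.82² + 15² − 2·16.82·15·cos(90°) = 508, so VB = 2·√127.

Therefore, the length of VB = 2·√127.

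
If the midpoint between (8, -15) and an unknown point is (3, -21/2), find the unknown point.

Using the midpoint formula: M = ((x1 + x2)/2, (y1 + y2)/2)
We know M = (3, -21/2) and M = (8, -15)
For x: 3 = (8 + x2)/2, so x2 = 2*3 - 8 = -2
For y: -21/2 = (-15 + y2)/2, so y2 = 2*-21/2 - -15 = -6
K = (-2, -6)

(-2, -6)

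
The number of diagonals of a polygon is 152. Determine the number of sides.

Using d = n(n - 3)/2, we solve 152 = n(n - 3)/2.
So n(n - 3) = 304.
Testing n = 19: 19 * 16 = 304 = 304. Correct.
The polygon has 19 sides.

19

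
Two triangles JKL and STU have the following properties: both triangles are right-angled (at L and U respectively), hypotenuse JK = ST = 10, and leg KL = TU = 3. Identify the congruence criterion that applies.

The given information matches HL: The hypotenuse and one leg of two right triangles are equal (Hypotenuse-Leg).

HL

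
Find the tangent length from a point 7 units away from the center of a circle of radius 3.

Let T be the point of tangency. Then OT ⊥ PT (radius ⊥ tangent).
In right triangle OTP: OP² = OT² + PT²
7² = 3² + PT²
PT² = 40, PT = 2*sqrt(10)

2*sqrt(10)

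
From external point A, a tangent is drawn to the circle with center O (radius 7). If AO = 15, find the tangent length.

The tangent, radius, and line from the external point to the center form a right triangle.
The right angle is where the tangent meets the radius.
By the Pythagorean theorem: tangent² + 7² = 15²
tangent² = 225 - 49 = 176
tangent = 4*sqrt(11)

4*sqrt(11)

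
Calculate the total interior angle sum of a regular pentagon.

The sum of interior angles of an n-sided polygon is (n - 2) * 180.
For n = 5: (5 - 2) * 180 = 3 * 180 = 540 degrees.

540 degrees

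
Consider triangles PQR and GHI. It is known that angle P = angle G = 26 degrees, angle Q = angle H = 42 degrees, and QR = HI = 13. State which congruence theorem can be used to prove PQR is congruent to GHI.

The given information provides:
angle P = angle G = 26 degrees, angle Q = angle H = 42 degrees, and QR = HI = 13
This matches the AAS congruence theorem.
Two pairs of corresponding angles and a non-included side are equal (Angle-Angle-Side).

AAS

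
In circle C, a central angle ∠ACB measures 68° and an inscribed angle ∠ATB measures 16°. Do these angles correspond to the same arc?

By the inscribed angle theorem, the inscribed angle for a central angle of 68° should be 68° / 2 = 34°.
The given inscribed angle is 16°, which does not equal 34°.
Therefore, no, they do not correspond to the same arc.

No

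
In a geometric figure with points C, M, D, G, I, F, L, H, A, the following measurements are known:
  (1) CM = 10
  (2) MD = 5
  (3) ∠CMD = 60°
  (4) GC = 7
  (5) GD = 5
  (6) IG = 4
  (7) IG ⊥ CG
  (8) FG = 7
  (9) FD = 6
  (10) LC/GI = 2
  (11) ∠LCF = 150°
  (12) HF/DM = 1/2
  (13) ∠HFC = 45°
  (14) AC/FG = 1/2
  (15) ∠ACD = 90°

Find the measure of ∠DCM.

Step 1: By the law of cosines on triangle CMD: CD² = 10² + 5² − 2·10·5·cos(60°) = 75, so CD = 5·√3.
Step 2: By the inverse law of cosines on triangle DCM: cos(∠DCM) = ((5·√3)² + 10² − 5²) / (2·5·√3·10) = 150/173.21 = 0.866, so ∠DCM = 30°.

Therefore, the measure of angle ∠DCM = 30°.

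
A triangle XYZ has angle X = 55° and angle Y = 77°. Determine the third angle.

By the triangle angle sum property, the three interior angles of any triangle add up to 180°.
We know angle X = 55° and angle Y = 77°, so their sum is 132°.
Therefore angle Z = 180° - 132° = 48°.

48 degrees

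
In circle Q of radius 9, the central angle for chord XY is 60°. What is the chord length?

Chord length = 2r sin(θ/2)
= 2 × 9 × sin(60°/2)
= 2 × 9 × sin(30°)
= 9

9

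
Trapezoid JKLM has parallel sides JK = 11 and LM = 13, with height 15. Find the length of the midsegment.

midsegment = (11 + 13) / 2 = 24 / 2 = 12

12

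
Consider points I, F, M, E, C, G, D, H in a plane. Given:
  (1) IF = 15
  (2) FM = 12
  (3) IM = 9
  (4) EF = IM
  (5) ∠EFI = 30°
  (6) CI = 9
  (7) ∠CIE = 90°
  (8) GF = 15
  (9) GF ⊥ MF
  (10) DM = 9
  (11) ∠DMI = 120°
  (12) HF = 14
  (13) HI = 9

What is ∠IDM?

Step 1: By the law of cosines on triangle DMI: DI² = 9² + 9² − 2·9·9·cos(120°) = 243, so DI = 9·√3.
Step 2: By the inverse law of cosines on triangle IDM: cos(∠IDM) = ((9·√3)² + 9² − 9²) / (2·9·√3·9) = 243/280.59 = 0.866, so ∠IDM = 30°.

Therefore, the measure of angle ∠IDM = 30°.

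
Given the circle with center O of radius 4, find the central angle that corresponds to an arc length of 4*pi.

θ = 360 × 4*pi / (2π × 4) = 180° (rearranging arc length formula).

180°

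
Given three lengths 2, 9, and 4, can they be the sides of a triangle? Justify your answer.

No.
The triangle inequality is violated: 2 + 4 = 6 ≤ 9.
These lengths cannot form a triangle.

No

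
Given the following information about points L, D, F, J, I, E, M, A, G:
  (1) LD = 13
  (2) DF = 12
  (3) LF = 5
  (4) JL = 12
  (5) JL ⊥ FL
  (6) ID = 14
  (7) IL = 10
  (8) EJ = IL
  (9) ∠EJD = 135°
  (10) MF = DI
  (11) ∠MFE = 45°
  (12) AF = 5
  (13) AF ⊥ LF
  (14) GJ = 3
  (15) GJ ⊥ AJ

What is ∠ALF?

Step 1: By the law of cosines on triangle LFA: LA² = 5² + 5² − 2·5·5·cos(90°) = 50, so LA = 5·√2.
Step 2: By the inverse law of cosines on triangle ALF: cos(∠ALF) = ((5·√2)² + 5² − 5²) / (2·5·√2·5) = 50/70.71 = 0.7071, so ∠ALF = 45°.

Therefore, the measure of angle ∠ALF = 45°.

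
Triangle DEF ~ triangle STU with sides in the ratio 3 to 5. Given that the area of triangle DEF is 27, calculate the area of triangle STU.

Area ratio = (3/5)^2 = 9/25. Area of STU = 27 * 25/9 = 75.

75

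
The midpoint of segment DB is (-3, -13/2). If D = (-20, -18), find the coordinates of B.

Using the midpoint formula: M = ((x1 + x2)/2, (y1 + y2)/2)
We know M = (-3, -13/2) and D = (-20, -18)
For x: -3 = (-20 + x2)/2, so x2 = 2*-3 - -20 = 14
For y: -13/2 = (-18 + y2)/2, so y2 = 2*-13/2 - -18 = 5
B = (14, 5)

(14, 5)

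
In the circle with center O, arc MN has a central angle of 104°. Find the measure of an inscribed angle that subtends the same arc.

An inscribed angle intercepts an arc from a point on the circle, while the central angle intercepts the same arc from the center.
The inscribed angle is always half the central angle: 104° / 2 = 52°.

52°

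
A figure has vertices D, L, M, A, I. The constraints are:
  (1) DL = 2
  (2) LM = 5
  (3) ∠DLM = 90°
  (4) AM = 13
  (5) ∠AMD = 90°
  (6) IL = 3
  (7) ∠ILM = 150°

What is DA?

Step 1: By the law of cosines on triangle DLM: DM² = 2² + 5² − 2·2·5·cos(90°) = 29, so DM = √29.
Step 2: By the law of cosines on triangle DMA: DA² = √29² + 13² − 2·√29·13·cos(90°) = 198, so DA = 3·√22.

Therefore, the length of DA = 3·√22.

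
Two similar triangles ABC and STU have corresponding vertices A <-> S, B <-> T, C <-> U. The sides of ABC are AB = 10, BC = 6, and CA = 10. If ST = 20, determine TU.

k = 20/10 = 2. TU = 2 * 6 = 12.

12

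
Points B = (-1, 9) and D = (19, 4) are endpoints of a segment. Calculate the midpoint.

M = ((x₁ + x₂)/2, (y₁ + y₂)/2)
= ((-1 + 19)/2, (9 + 4)/2)
= (18/2, 13/2) = (9, 13/2)

(9, 13/2)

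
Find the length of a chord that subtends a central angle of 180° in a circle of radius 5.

Drop a perpendicular from the center to the chord, bisecting both the chord and the central angle.
Each half-chord = r sin(θ/2) = 5 sin(90°).
The full chord = 2 × 5 × sin(90°) = 10.

10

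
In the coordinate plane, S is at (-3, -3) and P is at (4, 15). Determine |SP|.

The horizontal distance is |4 - -3| = 7 and the vertical distance is |15 - -3| = 18.
By the Pythagorean theorem, d = sqrt(7^2 + 18^2) = sqrt(373).

sqrt(373)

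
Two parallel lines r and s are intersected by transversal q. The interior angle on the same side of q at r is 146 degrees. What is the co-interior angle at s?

Co-interior angles (same-side interior) formed by parallel lines and a transversal are supplementary (sum to 180 degrees).
The given angle is 146 degrees.
The co-interior angle = 180 - 146 = 34 degrees.

34 degrees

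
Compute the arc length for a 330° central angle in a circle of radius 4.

Arc length = 2πr × θ/360
= 2π × 4 × 11/12
= 22*pi/3

22*pi/3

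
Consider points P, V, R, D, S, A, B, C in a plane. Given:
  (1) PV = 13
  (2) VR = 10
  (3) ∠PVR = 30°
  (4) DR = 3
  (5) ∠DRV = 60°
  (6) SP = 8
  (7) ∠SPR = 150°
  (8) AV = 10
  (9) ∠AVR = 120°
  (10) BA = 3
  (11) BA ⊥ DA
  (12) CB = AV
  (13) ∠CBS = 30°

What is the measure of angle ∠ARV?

Step 1: By the law of cosines on triangle RVA: RA² = 10² + 10² − 2·10·10·cos(120°) = 300, so RA = 10·√3.
Step 2: By the inverse law of cosines on triangle ARV: cos(∠ARV) = ((10·√3)² + 10² − 10²) / (2·10·√3·10) = 300/346.41 = 0.866, so ∠ARV = 30°.

Therefore, the measure of angle ∠ARV = 30°.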